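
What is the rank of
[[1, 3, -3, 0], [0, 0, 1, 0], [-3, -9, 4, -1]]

r3 := r3 + 3·r1
  [ 1  3  -3   0 ]
  [ 0  0   1   0 ]
  [ 0  0  -5  -1 ]
r3 := r3 + 5·r2
  [ 1  3  -3   0 ]
  [ 0  0   1   0 ]
  [ 0  0   0  -1 ]
r3 := -1·r3
  [ 1  3  -3  0 ]
  [ 0  0   1  0 ]
  [ 0  0   0  1 ]
r1 := r1 + 3·r2
  [ 1  3  0  0 ]
  [ 0  0  1  0 ]
  [ 0  0  0  1 ]
The reduced form has 3 nonzero rows.

rank = 3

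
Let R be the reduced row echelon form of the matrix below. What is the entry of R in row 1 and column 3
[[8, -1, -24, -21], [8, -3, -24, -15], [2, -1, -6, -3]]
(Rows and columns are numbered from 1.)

R1 -> 1/8·R1
  [ 1  -1/8   -3  -21/8 ]
  [ 8    -3  -24    -15 ]
  [ 2    -1   -6     -3 ]
R2 -> R2 − 8·R1
  [ 1  -1/8  -3  -21/8 ]
  [ 0    -2   0      6 ]
  [ 2    -1  -6     -3 ]
R3 -> R3 − 2·R1
  [ 1  -1/8  -3  -21/8 ]
  [ 0    -2   0      6 ]
  [ 0  -3/4   0    9/4 ]
R2 -> -1/2·R2
  [ 1  -1/8  -3  -21/8 ]
  [ 0     1   0     -3 ]
  [ 0  -3/4   0    9/4 ]
R3 -> R3 + 3/4·R2
  [ 1  -1/8  -3  -21/8 ]
  [ 0     1   0     -3 ]
  [ 0     0   0      0 ]
R1 -> R1 + 1/8·R2
  [ 1  0  -3  -3 ]
  [ 0  1   0  -3 ]
  [ 0  0   0   0 ]

-3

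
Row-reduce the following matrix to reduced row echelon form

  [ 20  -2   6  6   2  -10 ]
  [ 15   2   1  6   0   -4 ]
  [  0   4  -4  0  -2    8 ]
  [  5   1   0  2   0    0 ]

[[1, 0, 1/5, 0, 0, 2/5], [0, 1, -1, 0, 0, 4], [0, 0, 0, 1, 0, -3], [0, 0, 0, 0, 1, 4]]

R1 := 1/20·R1
  [  1  -1/10  3/10  3/10  1/10  -1/2 ]
  [ 15      2     1     6     0    -4 ]
  [  0      4    -4     0    -2     8 ]
  [  5      1     0     2     0     0 ]
R2 := R2 − 15·R1
  [ 1  -1/10  3/10  3/10  1/10  -1/2 ]
  [ 0    7/2  -7/2   3/2  -3/2   7/2 ]
  [ 0      4    -4     0    -2     8 ]
  [ 5      1     0     2     0     0 ]
R4 := R4 − 5·R1
  [ 1  -1/10  3/10  3/10  1/10  -1/2 ]
  [ 0    7/2  -7/2   3/2  -3/2   7/2 ]
  [ 0      4    -4     0    -2     8 ]
  [ 0    3/2  -3/2   1/2  -1/2   5/2 ]
R2 := 2/7·R2
  [ 1  -1/10  3/10  3/10  1/10  -1/2 ]
  [ 0      1    -1   3/7  -3/7     1 ]
  [ 0      4    -4     0    -2     8 ]
  [ 0    3/2  -3/2   1/2  -1/2   5/2 ]
R3 := R3 − 4·R2
  [ 1  -1/10  3/10   3/10  1/10  -1/2 ]
  [ 0      1    -1    3/7  -3/7     1 ]
  [ 0      0     0  -12/7  -2/7     4 ]
  [ 0    3/2  -3/2    1/2  -1/2   5/2 ]
R4 := R4 − 3/2·R2
  [ 1  -1/10  3/10   3/10  1/10  -1/2 ]
  [ 0      1    -1    3/7  -3/7     1 ]
  [ 0      0     0  -12/7  -2/7     4 ]
  [ 0      0     0   -1/7   1/7     1 ]
R3 := -7/12·R3
  [ 1  -1/10  3/10  3/10  1/10  -1/2 ]
  [ 0      1    -1   3/7  -3/7     1 ]
  [ 0      0     0     1   1/6  -7/3 ]
  [ 0      0     0  -1/7   1/7     1 ]
R4 := R4 + 1/7·R3
  [ 1  -1/10  3/10  3/10  1/10  -1/2 ]
  [ 0      1    -1   3/7  -3/7     1 ]
  [ 0      0     0     1   1/6  -7/3 ]
  [ 0      0     0     0   1/6   2/3 ]
R4 := 6·R4
  [ 1  -1/10  3/10  3/10  1/10  -1/2 ]
  [ 0      1    -1   3/7  -3/7     1 ]
  [ 0      0     0     1   1/6  -7/3 ]
  [ 0      0     0     0     1     4 ]
R3 := R3 − 1/6·R4
  [ 1  -1/10  3/10  3/10  1/10  -1/2 ]
  [ 0      1    -1   3/7  -3/7     1 ]
  [ 0      0     0     1     0    -3 ]
  [ 0      0     0     0     1     4 ]
R2 := R2 + 3/7·R4
  [ 1  -1/10  3/10  3/10  1/10  -1/2 ]
  [ 0      1    -1   3/7     0  19/7 ]
  [ 0      0     0     1     0    -3 ]
  [ 0      0     0     0     1     4 ]
R1 := R1 − 1/10·R4
  [ 1  -1/10  3/10  3/10  0  -9/10 ]
  [ 0      1    -1   3/7  0   19/7 ]
  [ 0      0     0     1  0     -3 ]
  [ 0      0     0     0  1      4 ]
R2 := R2 − 3/7·R3
  [ 1  -1/10  3/10  3/10  0  -9/10 ]
  [ 0      1    -1     0  0      4 ]
  [ 0      0     0     1  0     -3 ]
  [ 0      0     0     0  1      4 ]
R1 := R1 − 3/10·R3
  [ 1  -1/10  3/10  0  0   0 ]
  [ 0      1    -1  0  0   4 ]
  [ 0      0     0  1  0  -3 ]
  [ 0      0     0  0  1   4 ]
R1 := R1 + 1/10·R2
  [ 1  0  1/5  0  0  2/5 ]
  [ 0  1   -1  0  0    4 ]
  [ 0  0    0  1  0   -3 ]
  [ 0  0    0  0  1    4 ]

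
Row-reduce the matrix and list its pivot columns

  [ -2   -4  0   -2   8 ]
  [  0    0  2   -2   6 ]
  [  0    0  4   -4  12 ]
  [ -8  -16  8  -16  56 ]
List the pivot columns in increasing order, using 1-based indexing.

R1 -> -1/2·R1
R4 -> R4 + 8·R1
R2 -> 1/2·R2
R3 -> R3 − 4·R2
R4 -> R4 − 8·R2
Pivot columns are the columns containing a leading 1.

1, 3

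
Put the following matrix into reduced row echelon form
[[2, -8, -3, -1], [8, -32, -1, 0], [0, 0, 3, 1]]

r1 ← 1/2·r1
  [ 1   -4  -3/2  -1/2 ]
  [ 8  -32    -1     0 ]
  [ 0    0     3     1 ]
r2 ← r2 − 8·r1
  [ 1  -4  -3/2  -1/2 ]
  [ 0   0    11     4 ]
  [ 0   0     3     1 ]
r2 ← 1/11·r2
  [ 1  -4  -3/2  -1/2 ]
  [ 0   0     1  4/11 ]
  [ 0   0     3     1 ]
r3 ← r3 − 3·r2
  [ 1  -4  -3/2   -1/2 ]
  [ 0   0     1   4/11 ]
  [ 0   0     0  -1/11 ]
r3 ← -11·r3
  [ 1  -4  -3/2  -1/2 ]
  [ 0   0     1  4/11 ]
  [ 0   0     0     1 ]
r2 ← r2 − 4/11·r3
  [ 1  -4  -3/2  -1/2 ]
  [ 0   0     1     0 ]
  [ 0   0     0     1 ]
r1 ← r1 + 1/2·r3
  [ 1  -4  -3/2  0 ]
  [ 0   0     1  0 ]
  [ 0   0     0  1 ]
r1 ← r1 + 3/2·r2
  [ 1  -4  0  0 ]
  [ 0   0  1  0 ]
  [ 0   0  0  1 ]

[[1, -4, 0, 0], [0, 0, 1, 0], [0, 0, 0, 1]]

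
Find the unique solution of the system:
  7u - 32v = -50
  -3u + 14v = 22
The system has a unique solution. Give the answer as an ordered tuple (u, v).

Form the augmented matrix and row-reduce:
  [  7  -32  |  -50 ]
  [ -3   14  |   22 ]
R1 -> 1/7·R1
  [  1  -32/7  |  -50/7 ]
  [ -3     14  |     22 ]
R2 -> R2 + 3·R1
  [ 1  -32/7  |  -50/7 ]
  [ 0    2/7  |    4/7 ]
R2 -> 7/2·R2
  [ 1  -32/7  |  -50/7 ]
  [ 0      1  |      2 ]
R1 -> R1 + 32/7·R2
  [ 1  0  |  2 ]
  [ 0  1  |  2 ]
Reading off the last column: u = 2, v = 2.

(2, 2)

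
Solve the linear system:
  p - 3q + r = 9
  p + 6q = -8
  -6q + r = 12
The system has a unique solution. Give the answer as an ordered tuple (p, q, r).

(2, -5/3, 2)

Form the augmented matrix and row-reduce:
  [ 1  -3  1  |   9 ]
  [ 1   6  0  |  -8 ]
  [ 0  -6  1  |  12 ]
R2 → R2 − R1
  [ 1  -3   1  |    9 ]
  [ 0   9  -1  |  -17 ]
  [ 0  -6   1  |   12 ]
R2 → 1/9·R2
  [ 1  -3     1  |      9 ]
  [ 0   1  -1/9  |  -17/9 ]
  [ 0  -6     1  |     12 ]
R3 → R3 + 6·R2
  [ 1  -3     1  |      9 ]
  [ 0   1  -1/9  |  -17/9 ]
  [ 0   0   1/3  |    2/3 ]
R3 → 3·R3
  [ 1  -3     1  |      9 ]
  [ 0   1  -1/9  |  -17/9 ]
  [ 0   0     1  |      2 ]
R2 → R2 + 1/9·R3
  [ 1  -3  1  |     9 ]
  [ 0   1  0  |  -5/3 ]
  [ 0   0  1  |     2 ]
R1 → R1 − R3
  [ 1  -3  0  |     7 ]
  [ 0   1  0  |  -5/3 ]
  [ 0   0  1  |     2 ]
R1 → R1 + 3·R2
  [ 1  0  0  |     2 ]
  [ 0  1  0  |  -5/3 ]
  [ 0  0  1  |     2 ]
Reading off the last column: p = 2, q = -5/3, r = 2.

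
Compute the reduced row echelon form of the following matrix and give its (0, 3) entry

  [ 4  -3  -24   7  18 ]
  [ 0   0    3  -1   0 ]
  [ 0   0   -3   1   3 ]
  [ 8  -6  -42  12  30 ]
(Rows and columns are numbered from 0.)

-1/4

ρ1 := 1/4·ρ1
  [ 1  -3/4   -6  7/4  9/2 ]
  [ 0     0    3   -1    0 ]
  [ 0     0   -3    1    3 ]
  [ 8    -6  -42   12   30 ]
ρ4 := ρ4 − 8·ρ1
  [ 1  -3/4  -6  7/4  9/2 ]
  [ 0     0   3   -1    0 ]
  [ 0     0  -3    1    3 ]
  [ 0     0   6   -2   -6 ]
ρ2 := 1/3·ρ2
  [ 1  -3/4  -6   7/4  9/2 ]
  [ 0     0   1  -1/3    0 ]
  [ 0     0  -3     1    3 ]
  [ 0     0   6    -2   -6 ]
ρ3 := ρ3 + 3·ρ2
  [ 1  -3/4  -6   7/4  9/2 ]
  [ 0     0   1  -1/3    0 ]
  [ 0     0   0     0    3 ]
  [ 0     0   6    -2   -6 ]
ρ4 := ρ4 − 6·ρ2
  [ 1  -3/4  -6   7/4  9/2 ]
  [ 0     0   1  -1/3    0 ]
  [ 0     0   0     0    3 ]
  [ 0     0   0     0   -6 ]
ρ3 := 1/3·ρ3
  [ 1  -3/4  -6   7/4  9/2 ]
  [ 0     0   1  -1/3    0 ]
  [ 0     0   0     0    1 ]
  [ 0     0   0     0   -6 ]
ρ4 := ρ4 + 6·ρ3
  [ 1  -3/4  -6   7/4  9/2 ]
  [ 0     0   1  -1/3    0 ]
  [ 0     0   0     0    1 ]
  [ 0     0   0     0    0 ]
ρ1 := ρ1 − 9/2·ρ3
  [ 1  -3/4  -6   7/4  0 ]
  [ 0     0   1  -1/3  0 ]
  [ 0     0   0     0  1 ]
  [ 0     0   0     0  0 ]
ρ1 := ρ1 + 6·ρ2
  [ 1  -3/4  0  -1/4  0 ]
  [ 0     0  1  -1/3  0 ]
  [ 0     0  0     0  1 ]
  [ 0     0  0     0  0 ]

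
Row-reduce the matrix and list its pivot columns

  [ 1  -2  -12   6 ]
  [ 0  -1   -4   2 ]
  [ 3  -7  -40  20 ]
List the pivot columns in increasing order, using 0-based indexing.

0, 1

r3 → r3 − 3·r1
  [ 1  -2  -12  6 ]
  [ 0  -1   -4  2 ]
  [ 0  -1   -4  2 ]
r2 → -1·r2
  [ 1  -2  -12   6 ]
  [ 0   1    4  -2 ]
  [ 0  -1   -4   2 ]
r3 → r3 + r2
  [ 1  -2  -12   6 ]
  [ 0   1    4  -2 ]
  [ 0   0    0   0 ]
r1 → r1 + 2·r2
  [ 1  0  -4   2 ]
  [ 0  1   4  -2 ]
  [ 0  0   0   0 ]
Pivot columns are the columns containing a leading 1.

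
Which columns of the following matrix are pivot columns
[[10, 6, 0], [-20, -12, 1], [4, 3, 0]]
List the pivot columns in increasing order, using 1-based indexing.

R1 → 1/10·R1
  [   1  3/5  0 ]
  [ -20  -12  1 ]
  [   4    3  0 ]
R2 → R2 + 20·R1
  [ 1  3/5  0 ]
  [ 0    0  1 ]
  [ 4    3  0 ]
R3 → R3 − 4·R1
  [ 1  3/5  0 ]
  [ 0    0  1 ]
  [ 0  3/5  0 ]
R2 <=> R3
  [ 1  3/5  0 ]
  [ 0  3/5  0 ]
  [ 0    0  1 ]
R2 → 5/3·R2
  [ 1  3/5  0 ]
  [ 0    1  0 ]
  [ 0    0  1 ]
R1 → R1 − 3/5·R2
  [ 1  0  0 ]
  [ 0  1  0 ]
  [ 0  0  1 ]
Pivot columns are the columns containing a leading 1.

1, 2, 3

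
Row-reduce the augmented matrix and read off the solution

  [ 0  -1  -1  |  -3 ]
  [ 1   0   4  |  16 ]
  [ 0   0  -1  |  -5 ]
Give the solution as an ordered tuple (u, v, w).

Swap R1 and R2.
Multiply R2 by -1.
Multiply R3 by -1.
Subtract R3 from R2.
Subtract 4 times R3 from R1.
Reading off the last column: u = -4, v = -2, w = 5.

(-4, -2, 5)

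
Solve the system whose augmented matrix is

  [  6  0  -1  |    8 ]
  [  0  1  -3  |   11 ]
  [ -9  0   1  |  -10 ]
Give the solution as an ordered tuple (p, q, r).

r1 ← 1/6·r1
r3 ← r3 + 9·r1
r3 ← -2·r3
r2 ← r2 + 3·r3
r1 ← r1 + 1/6·r3
Reading off the last column: p = 2/3, q = -1, r = -4.

(2/3, -1, -4)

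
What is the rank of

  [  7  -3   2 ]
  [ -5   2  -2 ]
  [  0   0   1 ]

R1 -> 1/7·R1
R2 -> R2 + 5·R1
R2 -> -7·R2
R2 -> R2 − 4·R3
R1 -> R1 − 2/7·R3
R1 -> R1 + 3/7·R2
The reduced form has 3 nonzero rows.

rank = 3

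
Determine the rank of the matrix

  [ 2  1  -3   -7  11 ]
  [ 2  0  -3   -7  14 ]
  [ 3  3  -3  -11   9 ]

Multiply R1 by 1/2.
  [ 1  1/2  -3/2  -7/2  11/2 ]
  [ 2    0    -3    -7    14 ]
  [ 3    3    -3   -11     9 ]
Subtract 2 times R1 from R2.
  [ 1  1/2  -3/2  -7/2  11/2 ]
  [ 0   -1     0     0     3 ]
  [ 3    3    -3   -11     9 ]
Subtract 3 times R1 from R3.
  [ 1  1/2  -3/2  -7/2   11/2 ]
  [ 0   -1     0     0      3 ]
  [ 0  3/2   3/2  -1/2  -15/2 ]
Multiply R2 by -1.
  [ 1  1/2  -3/2  -7/2   11/2 ]
  [ 0    1     0     0     -3 ]
  [ 0  3/2   3/2  -1/2  -15/2 ]
Subtract 3/2 times R2 from R3.
  [ 1  1/2  -3/2  -7/2  11/2 ]
  [ 0    1     0     0    -3 ]
  [ 0    0   3/2  -1/2    -3 ]
Multiply R3 by 2/3.
  [ 1  1/2  -3/2  -7/2  11/2 ]
  [ 0    1     0     0    -3 ]
  [ 0    0     1  -1/3    -2 ]
Add 3/2 times R3 to R1.
  [ 1  1/2  0    -4  5/2 ]
  [ 0    1  0     0   -3 ]
  [ 0    0  1  -1/3   -2 ]
Subtract 1/2 times R2 from R1.
  [ 1  0  0    -4   4 ]
  [ 0  1  0     0  -3 ]
  [ 0  0  1  -1/3  -2 ]
The reduced form has 3 nonzero rows.

rank = 3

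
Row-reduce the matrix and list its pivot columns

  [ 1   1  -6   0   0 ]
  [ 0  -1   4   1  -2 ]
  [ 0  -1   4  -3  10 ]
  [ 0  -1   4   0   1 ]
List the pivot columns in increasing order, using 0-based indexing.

ρ2 → -1·ρ2
  [ 1   1  -6   0   0 ]
  [ 0   1  -4  -1   2 ]
  [ 0  -1   4  -3  10 ]
  [ 0  -1   4   0   1 ]
ρ3 → ρ3 + ρ2
  [ 1   1  -6   0   0 ]
  [ 0   1  -4  -1   2 ]
  [ 0   0   0  -4  12 ]
  [ 0  -1   4   0   1 ]
ρ4 → ρ4 + ρ2
  [ 1  1  -6   0   0 ]
  [ 0  1  -4  -1   2 ]
  [ 0  0   0  -4  12 ]
  [ 0  0   0  -1   3 ]
ρ3 → -1/4·ρ3
  [ 1  1  -6   0   0 ]
  [ 0  1  -4  -1   2 ]
  [ 0  0   0   1  -3 ]
  [ 0  0   0  -1   3 ]
ρ4 → ρ4 + ρ3
  [ 1  1  -6   0   0 ]
  [ 0  1  -4  -1   2 ]
  [ 0  0   0   1  -3 ]
  [ 0  0   0   0   0 ]
ρ2 → ρ2 + ρ3
  [ 1  1  -6  0   0 ]
  [ 0  1  -4  0  -1 ]
  [ 0  0   0  1  -3 ]
  [ 0  0   0  0   0 ]
ρ1 → ρ1 − ρ2
  [ 1  0  -2  0   1 ]
  [ 0  1  -4  0  -1 ]
  [ 0  0   0  1  -3 ]
  [ 0  0   0  0   0 ]
Pivot columns are the columns containing a leading 1.

0, 1, 3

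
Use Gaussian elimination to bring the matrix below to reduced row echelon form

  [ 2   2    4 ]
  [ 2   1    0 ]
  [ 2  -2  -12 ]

[[1, 0, -2], [0, 1, 4], [0, 0, 0]]

R1 ← 1/2·R1
  [ 1   1    2 ]
  [ 2   1    0 ]
  [ 2  -2  -12 ]
R2 ← R2 − 2·R1
  [ 1   1    2 ]
  [ 0  -1   -4 ]
  [ 2  -2  -12 ]
R3 ← R3 − 2·R1
  [ 1   1    2 ]
  [ 0  -1   -4 ]
  [ 0  -4  -16 ]
R2 ← -1·R2
  [ 1   1    2 ]
  [ 0   1    4 ]
  [ 0  -4  -16 ]
R3 ← R3 + 4·R2
  [ 1  1  2 ]
  [ 0  1  4 ]
  [ 0  0  0 ]
R1 ← R1 − R2
  [ 1  0  -2 ]
  [ 0  1   4 ]
  [ 0  0   0 ]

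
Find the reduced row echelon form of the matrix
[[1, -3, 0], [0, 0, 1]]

[[1, -3, 0], [0, 0, 1]]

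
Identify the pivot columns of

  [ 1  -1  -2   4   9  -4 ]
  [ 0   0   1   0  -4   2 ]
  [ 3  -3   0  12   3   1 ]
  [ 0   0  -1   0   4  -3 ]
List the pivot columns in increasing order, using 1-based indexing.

R3 → R3 − 3·R1
  [ 1  -1  -2  4    9  -4 ]
  [ 0   0   1  0   -4   2 ]
  [ 0   0   6  0  -24  13 ]
  [ 0   0  -1  0    4  -3 ]
R3 → R3 − 6·R2
  [ 1  -1  -2  4   9  -4 ]
  [ 0   0   1  0  -4   2 ]
  [ 0   0   0  0   0   1 ]
  [ 0   0  -1  0   4  -3 ]
R4 → R4 + R2
  [ 1  -1  -2  4   9  -4 ]
  [ 0   0   1  0  -4   2 ]
  [ 0   0   0  0   0   1 ]
  [ 0   0   0  0   0  -1 ]
R4 → R4 + R3
  [ 1  -1  -2  4   9  -4 ]
  [ 0   0   1  0  -4   2 ]
  [ 0   0   0  0   0   1 ]
  [ 0   0   0  0   0   0 ]
R2 → R2 − 2·R3
  [ 1  -1  -2  4   9  -4 ]
  [ 0   0   1  0  -4   0 ]
  [ 0   0   0  0   0   1 ]
  [ 0   0   0  0   0   0 ]
R1 → R1 + 4·R3
  [ 1  -1  -2  4   9  0 ]
  [ 0   0   1  0  -4  0 ]
  [ 0   0   0  0   0  1 ]
  [ 0   0   0  0   0  0 ]
R1 → R1 + 2·R2
  [ 1  -1  0  4   1  0 ]
  [ 0   0  1  0  -4  0 ]
  [ 0   0  0  0   0  1 ]
  [ 0   0  0  0   0  0 ]
Pivot columns are the columns containing a leading 1.

1, 3, 6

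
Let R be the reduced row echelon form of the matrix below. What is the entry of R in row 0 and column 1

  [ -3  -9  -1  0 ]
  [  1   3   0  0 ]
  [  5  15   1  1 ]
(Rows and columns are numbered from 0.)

r1 -> -1/3·r1
  [ 1   3  1/3  0 ]
  [ 1   3    0  0 ]
  [ 5  15    1  1 ]
r2 -> r2 − r1
  [ 1   3   1/3  0 ]
  [ 0   0  -1/3  0 ]
  [ 5  15     1  1 ]
r3 -> r3 − 5·r1
  [ 1  3   1/3  0 ]
  [ 0  0  -1/3  0 ]
  [ 0  0  -2/3  1 ]
r2 -> -3·r2
  [ 1  3   1/3  0 ]
  [ 0  0     1  0 ]
  [ 0  0  -2/3  1 ]
r3 -> r3 + 2/3·r2
  [ 1  3  1/3  0 ]
  [ 0  0    1  0 ]
  [ 0  0    0  1 ]
r1 -> r1 − 1/3·r2
  [ 1  3  0  0 ]
  [ 0  0  1  0 ]
  [ 0  0  0  1 ]

3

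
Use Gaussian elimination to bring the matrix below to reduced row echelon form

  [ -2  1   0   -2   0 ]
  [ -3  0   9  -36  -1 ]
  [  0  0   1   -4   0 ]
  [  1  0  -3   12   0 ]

[[1, 0, 0, 0, 0], [0, 1, 0, -2, 0], [0, 0, 1, -4, 0], [0, 0, 0, 0, 1]]

Multiply R1 by -1/2.
  [  1  -1/2   0    1   0 ]
  [ -3     0   9  -36  -1 ]
  [  0     0   1   -4   0 ]
  [  1     0  -3   12   0 ]
Add 3 times R1 to R2.
  [ 1  -1/2   0    1   0 ]
  [ 0  -3/2   9  -33  -1 ]
  [ 0     0   1   -4   0 ]
  [ 1     0  -3   12   0 ]
Subtract R1 from R4.
  [ 1  -1/2   0    1   0 ]
  [ 0  -3/2   9  -33  -1 ]
  [ 0     0   1   -4   0 ]
  [ 0   1/2  -3   11   0 ]
Multiply R2 by -2/3.
  [ 1  -1/2   0   1    0 ]
  [ 0     1  -6  22  2/3 ]
  [ 0     0   1  -4    0 ]
  [ 0   1/2  -3  11    0 ]
Subtract 1/2 times R2 from R4.
  [ 1  -1/2   0   1     0 ]
  [ 0     1  -6  22   2/3 ]
  [ 0     0   1  -4     0 ]
  [ 0     0   0   0  -1/3 ]
Multiply R4 by -3.
  [ 1  -1/2   0   1    0 ]
  [ 0     1  -6  22  2/3 ]
  [ 0     0   1  -4    0 ]
  [ 0     0   0   0    1 ]
Subtract 2/3 times R4 from R2.
  [ 1  -1/2   0   1  0 ]
  [ 0     1  -6  22  0 ]
  [ 0     0   1  -4  0 ]
  [ 0     0   0   0  1 ]
Add 6 times R3 to R2.
  [ 1  -1/2  0   1  0 ]
  [ 0     1  0  -2  0 ]
  [ 0     0  1  -4  0 ]
  [ 0     0  0   0  1 ]
Add 1/2 times R2 to R1.
  [ 1  0  0   0  0 ]
  [ 0  1  0  -2  0 ]
  [ 0  0  1  -4  0 ]
  [ 0  0  0   0  1 ]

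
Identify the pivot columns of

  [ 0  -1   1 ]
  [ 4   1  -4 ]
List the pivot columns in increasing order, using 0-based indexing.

R1 <-> R2
  [ 4   1  -4 ]
  [ 0  -1   1 ]
R1 ← 1/4·R1
  [ 1  1/4  -1 ]
  [ 0   -1   1 ]
R2 ← -1·R2
  [ 1  1/4  -1 ]
  [ 0    1  -1 ]
R1 ← R1 − 1/4·R2
  [ 1  0  -3/4 ]
  [ 0  1    -1 ]
Pivot columns are the columns containing a leading 1.

0, 1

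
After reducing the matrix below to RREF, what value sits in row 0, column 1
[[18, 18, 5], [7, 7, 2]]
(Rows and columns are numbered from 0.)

ρ1 := 1/18·ρ1
  [ 1  1  5/18 ]
  [ 7  7     2 ]
ρ2 := ρ2 − 7·ρ1
  [ 1  1  5/18 ]
  [ 0  0  1/18 ]
ρ2 := 18·ρ2
  [ 1  1  5/18 ]
  [ 0  0     1 ]
ρ1 := ρ1 − 5/18·ρ2
  [ 1  1  0 ]
  [ 0  0  1 ]

1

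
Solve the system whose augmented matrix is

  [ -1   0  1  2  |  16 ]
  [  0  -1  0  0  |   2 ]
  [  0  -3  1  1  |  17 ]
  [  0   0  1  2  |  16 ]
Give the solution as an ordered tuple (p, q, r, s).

r1 ← -1·r1
  [ 1   0  -1  -2  |  -16 ]
  [ 0  -1   0   0  |    2 ]
  [ 0  -3   1   1  |   17 ]
  [ 0   0   1   2  |   16 ]
r2 ← -1·r2
  [ 1   0  -1  -2  |  -16 ]
  [ 0   1   0   0  |   -2 ]
  [ 0  -3   1   1  |   17 ]
  [ 0   0   1   2  |   16 ]
r3 ← r3 + 3·r2
  [ 1  0  -1  -2  |  -16 ]
  [ 0  1   0   0  |   -2 ]
  [ 0  0   1   1  |   11 ]
  [ 0  0   1   2  |   16 ]
r4 ← r4 − r3
  [ 1  0  -1  -2  |  -16 ]
  [ 0  1   0   0  |   -2 ]
  [ 0  0   1   1  |   11 ]
  [ 0  0   0   1  |    5 ]
r3 ← r3 − r4
  [ 1  0  -1  -2  |  -16 ]
  [ 0  1   0   0  |   -2 ]
  [ 0  0   1   0  |    6 ]
  [ 0  0   0   1  |    5 ]
r1 ← r1 + 2·r4
  [ 1  0  -1  0  |  -6 ]
  [ 0  1   0  0  |  -2 ]
  [ 0  0   1  0  |   6 ]
  [ 0  0   0  1  |   5 ]
r1 ← r1 + r3
  [ 1  0  0  0  |   0 ]
  [ 0  1  0  0  |  -2 ]
  [ 0  0  1  0  |   6 ]
  [ 0  0  0  1  |   5 ]
Reading off the last column: p = 0, q = -2, r = 6, s = 5.

(0, -2, 6, 5)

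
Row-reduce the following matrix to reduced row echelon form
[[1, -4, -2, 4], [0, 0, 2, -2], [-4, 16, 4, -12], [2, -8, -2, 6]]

[[1, -4, 0, 2], [0, 0, 1, -1], [0, 0, 0, 0], [0, 0, 0, 0]]

r3 := r3 + 4·r1
  [ 1  -4  -2   4 ]
  [ 0   0   2  -2 ]
  [ 0   0  -4   4 ]
  [ 2  -8  -2   6 ]
r4 := r4 − 2·r1
  [ 1  -4  -2   4 ]
  [ 0   0   2  -2 ]
  [ 0   0  -4   4 ]
  [ 0   0   2  -2 ]
r2 := 1/2·r2
  [ 1  -4  -2   4 ]
  [ 0   0   1  -1 ]
  [ 0   0  -4   4 ]
  [ 0   0   2  -2 ]
r3 := r3 + 4·r2
  [ 1  -4  -2   4 ]
  [ 0   0   1  -1 ]
  [ 0   0   0   0 ]
  [ 0   0   2  -2 ]
r4 := r4 − 2·r2
  [ 1  -4  -2   4 ]
  [ 0   0   1  -1 ]
  [ 0   0   0   0 ]
  [ 0   0   0   0 ]
r1 := r1 + 2·r2
  [ 1  -4  0   2 ]
  [ 0   0  1  -1 ]
  [ 0   0  0   0 ]
  [ 0   0  0   0 ]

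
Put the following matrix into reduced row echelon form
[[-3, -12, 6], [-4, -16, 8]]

Multiply R1 by -1/3.
  [  1    4  -2 ]
  [ -4  -16   8 ]
Add 4 times R1 to R2.
  [ 1  4  -2 ]
  [ 0  0   0 ]

[[1, 4, -2], [0, 0, 0]]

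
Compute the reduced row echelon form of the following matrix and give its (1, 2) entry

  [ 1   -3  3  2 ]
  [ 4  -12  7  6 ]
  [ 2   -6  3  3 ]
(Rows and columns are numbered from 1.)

-3

r2 ← r2 − 4·r1
  [ 1  -3   3   2 ]
  [ 0   0  -5  -2 ]
  [ 2  -6   3   3 ]
r3 ← r3 − 2·r1
  [ 1  -3   3   2 ]
  [ 0   0  -5  -2 ]
  [ 0   0  -3  -1 ]
r2 ← -1/5·r2
  [ 1  -3   3    2 ]
  [ 0   0   1  2/5 ]
  [ 0   0  -3   -1 ]
r3 ← r3 + 3·r2
  [ 1  -3  3    2 ]
  [ 0   0  1  2/5 ]
  [ 0   0  0  1/5 ]
r3 ← 5·r3
  [ 1  -3  3    2 ]
  [ 0   0  1  2/5 ]
  [ 0   0  0    1 ]
r2 ← r2 − 2/5·r3
  [ 1  -3  3  2 ]
  [ 0   0  1  0 ]
  [ 0   0  0  1 ]
r1 ← r1 − 2·r3
  [ 1  -3  3  0 ]
  [ 0   0  1  0 ]
  [ 0   0  0  1 ]
r1 ← r1 − 3·r2
  [ 1  -3  0  0 ]
  [ 0   0  1  0 ]
  [ 0   0  0  1 ]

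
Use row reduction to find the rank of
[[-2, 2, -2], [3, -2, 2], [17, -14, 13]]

ρ1 := -1/2·ρ1
  [  1   -1   1 ]
  [  3   -2   2 ]
  [ 17  -14  13 ]
ρ2 := ρ2 − 3·ρ1
  [  1   -1   1 ]
  [  0    1  -1 ]
  [ 17  -14  13 ]
ρ3 := ρ3 − 17·ρ1
  [ 1  -1   1 ]
  [ 0   1  -1 ]
  [ 0   3  -4 ]
ρ3 := ρ3 − 3·ρ2
  [ 1  -1   1 ]
  [ 0   1  -1 ]
  [ 0   0  -1 ]
ρ3 := -1·ρ3
  [ 1  -1   1 ]
  [ 0   1  -1 ]
  [ 0   0   1 ]
ρ2 := ρ2 + ρ3
  [ 1  -1  1 ]
  [ 0   1  0 ]
  [ 0   0  1 ]
ρ1 := ρ1 − ρ3
  [ 1  -1  0 ]
  [ 0   1  0 ]
  [ 0   0  1 ]
ρ1 := ρ1 + ρ2
  [ 1  0  0 ]
  [ 0  1  0 ]
  [ 0  0  1 ]
The reduced form has 3 nonzero rows.

rank = 3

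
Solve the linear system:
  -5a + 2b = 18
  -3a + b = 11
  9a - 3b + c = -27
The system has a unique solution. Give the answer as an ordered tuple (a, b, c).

(-4, -1, 6)

Form the augmented matrix and row-reduce:
  [ -5   2  0  |   18 ]
  [ -3   1  0  |   11 ]
  [  9  -3  1  |  -27 ]
r1 -> -1/5·r1
  [  1  -2/5  0  |  -18/5 ]
  [ -3     1  0  |     11 ]
  [  9    -3  1  |    -27 ]
r2 -> r2 + 3·r1
  [ 1  -2/5  0  |  -18/5 ]
  [ 0  -1/5  0  |    1/5 ]
  [ 9    -3  1  |    -27 ]
r3 -> r3 − 9·r1
  [ 1  -2/5  0  |  -18/5 ]
  [ 0  -1/5  0  |    1/5 ]
  [ 0   3/5  1  |   27/5 ]
r2 -> -5·r2
  [ 1  -2/5  0  |  -18/5 ]
  [ 0     1  0  |     -1 ]
  [ 0   3/5  1  |   27/5 ]
r3 -> r3 − 3/5·r2
  [ 1  -2/5  0  |  -18/5 ]
  [ 0     1  0  |     -1 ]
  [ 0     0  1  |      6 ]
r1 -> r1 + 2/5·r2
  [ 1  0  0  |  -4 ]
  [ 0  1  0  |  -1 ]
  [ 0  0  1  |   6 ]
Reading off the last column: a = -4, b = -1, c = 6.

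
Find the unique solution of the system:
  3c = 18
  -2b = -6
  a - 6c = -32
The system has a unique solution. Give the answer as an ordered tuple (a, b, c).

(4, 3, 6)

Form the augmented matrix and row-reduce:
  [ 0   0   3  |   18 ]
  [ 0  -2   0  |   -6 ]
  [ 1   0  -6  |  -32 ]
R1 ↔ R3
  [ 1   0  -6  |  -32 ]
  [ 0  -2   0  |   -6 ]
  [ 0   0   3  |   18 ]
R2 → -1/2·R2
  [ 1  0  -6  |  -32 ]
  [ 0  1   0  |    3 ]
  [ 0  0   3  |   18 ]
R3 → 1/3·R3
  [ 1  0  -6  |  -32 ]
  [ 0  1   0  |    3 ]
  [ 0  0   1  |    6 ]
R1 → R1 + 6·R3
  [ 1  0  0  |  4 ]
  [ 0  1  0  |  3 ]
  [ 0  0  1  |  6 ]
Reading off the last column: a = 4, b = 3, c = 6.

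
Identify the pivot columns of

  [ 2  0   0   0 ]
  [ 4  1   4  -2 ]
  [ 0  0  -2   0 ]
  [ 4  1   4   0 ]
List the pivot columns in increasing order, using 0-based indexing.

Multiply r1 by 1/2.
  [ 1  0   0   0 ]
  [ 4  1   4  -2 ]
  [ 0  0  -2   0 ]
  [ 4  1   4   0 ]
Subtract 4 times r1 from r2.
  [ 1  0   0   0 ]
  [ 0  1   4  -2 ]
  [ 0  0  -2   0 ]
  [ 4  1   4   0 ]
Subtract 4 times r1 from r4.
  [ 1  0   0   0 ]
  [ 0  1   4  -2 ]
  [ 0  0  -2   0 ]
  [ 0  1   4   0 ]
Subtract r2 from r4.
  [ 1  0   0   0 ]
  [ 0  1   4  -2 ]
  [ 0  0  -2   0 ]
  [ 0  0   0   2 ]
Multiply r3 by -1/2.
  [ 1  0  0   0 ]
  [ 0  1  4  -2 ]
  [ 0  0  1   0 ]
  [ 0  0  0   2 ]
Multiply r4 by 1/2.
  [ 1  0  0   0 ]
  [ 0  1  4  -2 ]
  [ 0  0  1   0 ]
  [ 0  0  0   1 ]
Add 2 times r4 to r2.
  [ 1  0  0  0 ]
  [ 0  1  4  0 ]
  [ 0  0  1  0 ]
  [ 0  0  0  1 ]
Subtract 4 times r3 from r2.
  [ 1  0  0  0 ]
  [ 0  1  0  0 ]
  [ 0  0  1  0 ]
  [ 0  0  0  1 ]
Pivot columns are the columns containing a leading 1.

0, 1, 2, 3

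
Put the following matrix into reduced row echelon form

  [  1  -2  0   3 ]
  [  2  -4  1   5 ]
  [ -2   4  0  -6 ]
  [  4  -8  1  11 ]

[[1, -2, 0, 3], [0, 0, 1, -1], [0, 0, 0, 0], [0, 0, 0, 0]]

R2 → R2 − 2·R1
R3 → R3 + 2·R1
R4 → R4 − 4·R1
R4 → R4 − R2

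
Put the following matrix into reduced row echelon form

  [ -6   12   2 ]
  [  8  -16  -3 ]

R1 := -1/6·R1
  [ 1   -2  -1/3 ]
  [ 8  -16    -3 ]
R2 := R2 − 8·R1
  [ 1  -2  -1/3 ]
  [ 0   0  -1/3 ]
R2 := -3·R2
  [ 1  -2  -1/3 ]
  [ 0   0     1 ]
R1 := R1 + 1/3·R2
  [ 1  -2  0 ]
  [ 0   0  1 ]

[[1, -2, 0], [0, 0, 1]]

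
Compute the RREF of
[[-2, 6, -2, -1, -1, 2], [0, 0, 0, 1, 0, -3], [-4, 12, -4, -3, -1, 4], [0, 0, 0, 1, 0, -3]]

R1 ← -1/2·R1
  [  1  -3   1  1/2  1/2  -1 ]
  [  0   0   0    1    0  -3 ]
  [ -4  12  -4   -3   -1   4 ]
  [  0   0   0    1    0  -3 ]
R3 ← R3 + 4·R1
  [ 1  -3  1  1/2  1/2  -1 ]
  [ 0   0  0    1    0  -3 ]
  [ 0   0  0   -1    1   0 ]
  [ 0   0  0    1    0  -3 ]
R3 ← R3 + R2
  [ 1  -3  1  1/2  1/2  -1 ]
  [ 0   0  0    1    0  -3 ]
  [ 0   0  0    0    1  -3 ]
  [ 0   0  0    1    0  -3 ]
R4 ← R4 − R2
  [ 1  -3  1  1/2  1/2  -1 ]
  [ 0   0  0    1    0  -3 ]
  [ 0   0  0    0    1  -3 ]
  [ 0   0  0    0    0   0 ]
R1 ← R1 − 1/2·R3
  [ 1  -3  1  1/2  0  1/2 ]
  [ 0   0  0    1  0   -3 ]
  [ 0   0  0    0  1   -3 ]
  [ 0   0  0    0  0    0 ]
R1 ← R1 − 1/2·R2
  [ 1  -3  1  0  0   2 ]
  [ 0   0  0  1  0  -3 ]
  [ 0   0  0  0  1  -3 ]
  [ 0   0  0  0  0   0 ]

[[1, -3, 1, 0, 0, 2], [0, 0, 0, 1, 0, -3], [0, 0, 0, 0, 1, -3], [0, 0, 0, 0, 0, 0]]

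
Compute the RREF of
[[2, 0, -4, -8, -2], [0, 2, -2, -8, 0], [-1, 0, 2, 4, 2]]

R1 → 1/2·R1
  [  1  0  -2  -4  -1 ]
  [  0  2  -2  -8   0 ]
  [ -1  0   2   4   2 ]
R3 → R3 + R1
  [ 1  0  -2  -4  -1 ]
  [ 0  2  -2  -8   0 ]
  [ 0  0   0   0   1 ]
R2 → 1/2·R2
  [ 1  0  -2  -4  -1 ]
  [ 0  1  -1  -4   0 ]
  [ 0  0   0   0   1 ]
R1 → R1 + R3
  [ 1  0  -2  -4  0 ]
  [ 0  1  -1  -4  0 ]
  [ 0  0   0   0  1 ]

[[1, 0, -2, -4, 0], [0, 1, -1, -4, 0], [0, 0, 0, 0, 1]]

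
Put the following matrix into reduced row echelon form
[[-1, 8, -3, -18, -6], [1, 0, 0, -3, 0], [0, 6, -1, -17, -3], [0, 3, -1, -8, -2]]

ρ1 -> -1·ρ1
  [ 1  -8   3   18   6 ]
  [ 1   0   0   -3   0 ]
  [ 0   6  -1  -17  -3 ]
  [ 0   3  -1   -8  -2 ]
ρ2 -> ρ2 − ρ1
  [ 1  -8   3   18   6 ]
  [ 0   8  -3  -21  -6 ]
  [ 0   6  -1  -17  -3 ]
  [ 0   3  -1   -8  -2 ]
ρ2 -> 1/8·ρ2
  [ 1  -8     3     18     6 ]
  [ 0   1  -3/8  -21/8  -3/4 ]
  [ 0   6    -1    -17    -3 ]
  [ 0   3    -1     -8    -2 ]
ρ3 -> ρ3 − 6·ρ2
  [ 1  -8     3     18     6 ]
  [ 0   1  -3/8  -21/8  -3/4 ]
  [ 0   0   5/4   -5/4   3/2 ]
  [ 0   3    -1     -8    -2 ]
ρ4 -> ρ4 − 3·ρ2
  [ 1  -8     3     18     6 ]
  [ 0   1  -3/8  -21/8  -3/4 ]
  [ 0   0   5/4   -5/4   3/2 ]
  [ 0   0   1/8   -1/8   1/4 ]
ρ3 -> 4/5·ρ3
  [ 1  -8     3     18     6 ]
  [ 0   1  -3/8  -21/8  -3/4 ]
  [ 0   0     1     -1   6/5 ]
  [ 0   0   1/8   -1/8   1/4 ]
ρ4 -> ρ4 − 1/8·ρ3
  [ 1  -8     3     18     6 ]
  [ 0   1  -3/8  -21/8  -3/4 ]
  [ 0   0     1     -1   6/5 ]
  [ 0   0     0      0  1/10 ]
ρ4 -> 10·ρ4
  [ 1  -8     3     18     6 ]
  [ 0   1  -3/8  -21/8  -3/4 ]
  [ 0   0     1     -1   6/5 ]
  [ 0   0     0      0     1 ]
ρ3 -> ρ3 − 6/5·ρ4
  [ 1  -8     3     18     6 ]
  [ 0   1  -3/8  -21/8  -3/4 ]
  [ 0   0     1     -1     0 ]
  [ 0   0     0      0     1 ]
ρ2 -> ρ2 + 3/4·ρ4
  [ 1  -8     3     18  6 ]
  [ 0   1  -3/8  -21/8  0 ]
  [ 0   0     1     -1  0 ]
  [ 0   0     0      0  1 ]
ρ1 -> ρ1 − 6·ρ4
  [ 1  -8     3     18  0 ]
  [ 0   1  -3/8  -21/8  0 ]
  [ 0   0     1     -1  0 ]
  [ 0   0     0      0  1 ]
ρ2 -> ρ2 + 3/8·ρ3
  [ 1  -8  3  18  0 ]
  [ 0   1  0  -3  0 ]
  [ 0   0  1  -1  0 ]
  [ 0   0  0   0  1 ]
ρ1 -> ρ1 − 3·ρ3
  [ 1  -8  0  21  0 ]
  [ 0   1  0  -3  0 ]
  [ 0   0  1  -1  0 ]
  [ 0   0  0   0  1 ]
ρ1 -> ρ1 + 8·ρ2
  [ 1  0  0  -3  0 ]
  [ 0  1  0  -3  0 ]
  [ 0  0  1  -1  0 ]
  [ 0  0  0   0  1 ]

[[1, 0, 0, -3, 0], [0, 1, 0, -3, 0], [0, 0, 1, -1, 0], [0, 0, 0, 0, 1]]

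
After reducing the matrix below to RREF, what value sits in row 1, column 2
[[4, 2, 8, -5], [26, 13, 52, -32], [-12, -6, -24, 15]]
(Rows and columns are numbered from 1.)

Multiply R1 by 1/4.
  [   1  1/2    2  -5/4 ]
  [  26   13   52   -32 ]
  [ -12   -6  -24    15 ]
Subtract 26 times R1 from R2.
  [   1  1/2    2  -5/4 ]
  [   0    0    0   1/2 ]
  [ -12   -6  -24    15 ]
Add 12 times R1 to R3.
  [ 1  1/2  2  -5/4 ]
  [ 0    0  0   1/2 ]
  [ 0    0  0     0 ]
Multiply R2 by 2.
  [ 1  1/2  2  -5/4 ]
  [ 0    0  0     1 ]
  [ 0    0  0     0 ]
Add 5/4 times R2 to R1.
  [ 1  1/2  2  0 ]
  [ 0    0  0  1 ]
  [ 0    0  0  0 ]

1/2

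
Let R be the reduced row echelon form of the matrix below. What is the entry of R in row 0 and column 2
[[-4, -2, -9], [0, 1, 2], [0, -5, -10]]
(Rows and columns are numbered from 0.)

Multiply r1 by -1/4.
  [ 1  1/2  9/4 ]
  [ 0    1    2 ]
  [ 0   -5  -10 ]
Add 5 times r2 to r3.
  [ 1  1/2  9/4 ]
  [ 0    1    2 ]
  [ 0    0    0 ]
Subtract 1/2 times r2 from r1.
  [ 1  0  5/4 ]
  [ 0  1    2 ]
  [ 0  0    0 ]

5/4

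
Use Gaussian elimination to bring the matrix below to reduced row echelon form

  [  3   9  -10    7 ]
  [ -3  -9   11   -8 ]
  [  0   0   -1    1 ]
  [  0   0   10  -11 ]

[[1, 3, 0, 0], [0, 0, 1, 0], [0, 0, 0, 1], [0, 0, 0, 0]]

R1 -> 1/3·R1
  [  1   3  -10/3  7/3 ]
  [ -3  -9     11   -8 ]
  [  0   0     -1    1 ]
  [  0   0     10  -11 ]
R2 -> R2 + 3·R1
  [ 1  3  -10/3  7/3 ]
  [ 0  0      1   -1 ]
  [ 0  0     -1    1 ]
  [ 0  0     10  -11 ]
R3 -> R3 + R2
  [ 1  3  -10/3  7/3 ]
  [ 0  0      1   -1 ]
  [ 0  0      0    0 ]
  [ 0  0     10  -11 ]
R4 -> R4 − 10·R2
  [ 1  3  -10/3  7/3 ]
  [ 0  0      1   -1 ]
  [ 0  0      0    0 ]
  [ 0  0      0   -1 ]
R3 <=> R4
  [ 1  3  -10/3  7/3 ]
  [ 0  0      1   -1 ]
  [ 0  0      0   -1 ]
  [ 0  0      0    0 ]
R3 -> -1·R3
  [ 1  3  -10/3  7/3 ]
  [ 0  0      1   -1 ]
  [ 0  0      0    1 ]
  [ 0  0      0    0 ]
R2 -> R2 + R3
  [ 1  3  -10/3  7/3 ]
  [ 0  0      1    0 ]
  [ 0  0      0    1 ]
  [ 0  0      0    0 ]
R1 -> R1 − 7/3·R3
  [ 1  3  -10/3  0 ]
  [ 0  0      1  0 ]
  [ 0  0      0  1 ]
  [ 0  0      0  0 ]
R1 -> R1 + 10/3·R2
  [ 1  3  0  0 ]
  [ 0  0  1  0 ]
  [ 0  0  0  1 ]
  [ 0  0  0  0 ]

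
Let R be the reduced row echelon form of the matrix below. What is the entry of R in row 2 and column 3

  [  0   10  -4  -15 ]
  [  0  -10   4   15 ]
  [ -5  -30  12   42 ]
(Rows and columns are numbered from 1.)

Swap r1 and r3.
  [ -5  -30  12   42 ]
  [  0  -10   4   15 ]
  [  0   10  -4  -15 ]
Multiply r1 by -1/5.
  [ 1    6  -12/5  -42/5 ]
  [ 0  -10      4     15 ]
  [ 0   10     -4    -15 ]
Multiply r2 by -1/10.
  [ 1   6  -12/5  -42/5 ]
  [ 0   1   -2/5   -3/2 ]
  [ 0  10     -4    -15 ]
Subtract 10 times r2 from r3.
  [ 1  6  -12/5  -42/5 ]
  [ 0  1   -2/5   -3/2 ]
  [ 0  0      0      0 ]
Subtract 6 times r2 from r1.
  [ 1  0     0   3/5 ]
  [ 0  1  -2/5  -3/2 ]
  [ 0  0     0     0 ]

-2/5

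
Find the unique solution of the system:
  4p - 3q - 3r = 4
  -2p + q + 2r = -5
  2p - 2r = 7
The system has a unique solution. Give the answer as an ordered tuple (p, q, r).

(-1/2, 2, -4)

Form the augmented matrix and row-reduce:
  [  4  -3  -3  |   4 ]
  [ -2   1   2  |  -5 ]
  [  2   0  -2  |   7 ]
R1 -> 1/4·R1
R2 -> R2 + 2·R1
R3 -> R3 − 2·R1
R2 -> -2·R2
R3 -> R3 − 3/2·R2
R2 -> R2 + R3
R1 -> R1 + 3/4·R3
R1 -> R1 + 3/4·R2
Reading off the last column: p = -1/2, q = 2, r = -4.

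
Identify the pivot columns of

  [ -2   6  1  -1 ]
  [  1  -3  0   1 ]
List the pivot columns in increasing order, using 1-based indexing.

ρ1 := -1/2·ρ1
  [ 1  -3  -1/2  1/2 ]
  [ 1  -3     0    1 ]
ρ2 := ρ2 − ρ1
  [ 1  -3  -1/2  1/2 ]
  [ 0   0   1/2  1/2 ]
ρ2 := 2·ρ2
  [ 1  -3  -1/2  1/2 ]
  [ 0   0     1    1 ]
ρ1 := ρ1 + 1/2·ρ2
  [ 1  -3  0  1 ]
  [ 0   0  1  1 ]
Pivot columns are the columns containing a leading 1.

1, 3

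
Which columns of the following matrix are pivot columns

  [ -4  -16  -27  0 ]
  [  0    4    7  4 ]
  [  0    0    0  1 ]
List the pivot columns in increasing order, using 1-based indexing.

1, 2, 4

R1 ← -1/4·R1
R2 ← 1/4·R2
R2 ← R2 − R3
R1 ← R1 − 4·R2
Pivot columns are the columns containing a leading 1.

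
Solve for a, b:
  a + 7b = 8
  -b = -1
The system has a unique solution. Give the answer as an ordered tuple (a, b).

Form the augmented matrix and row-reduce:
  [ 1   7  |   8 ]
  [ 0  -1  |  -1 ]
r2 ← -1·r2
  [ 1  7  |  8 ]
  [ 0  1  |  1 ]
r1 ← r1 − 7·r2
  [ 1  0  |  1 ]
  [ 0  1  |  1 ]
Reading off the last column: a = 1, b = 1.

(1, 1)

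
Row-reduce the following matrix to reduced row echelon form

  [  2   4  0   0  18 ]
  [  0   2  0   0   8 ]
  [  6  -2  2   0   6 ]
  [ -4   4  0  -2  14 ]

[[1, 0, 0, 0, 1], [0, 1, 0, 0, 4], [0, 0, 1, 0, 4], [0, 0, 0, 1, -1]]

ρ1 := 1/2·ρ1
  [  1   2  0   0   9 ]
  [  0   2  0   0   8 ]
  [  6  -2  2   0   6 ]
  [ -4   4  0  -2  14 ]
ρ3 := ρ3 − 6·ρ1
  [  1    2  0   0    9 ]
  [  0    2  0   0    8 ]
  [  0  -14  2   0  -48 ]
  [ -4    4  0  -2   14 ]
ρ4 := ρ4 + 4·ρ1
  [ 1    2  0   0    9 ]
  [ 0    2  0   0    8 ]
  [ 0  -14  2   0  -48 ]
  [ 0   12  0  -2   50 ]
ρ2 := 1/2·ρ2
  [ 1    2  0   0    9 ]
  [ 0    1  0   0    4 ]
  [ 0  -14  2   0  -48 ]
  [ 0   12  0  -2   50 ]
ρ3 := ρ3 + 14·ρ2
  [ 1   2  0   0   9 ]
  [ 0   1  0   0   4 ]
  [ 0   0  2   0   8 ]
  [ 0  12  0  -2  50 ]
ρ4 := ρ4 − 12·ρ2
  [ 1  2  0   0  9 ]
  [ 0  1  0   0  4 ]
  [ 0  0  2   0  8 ]
  [ 0  0  0  -2  2 ]
ρ3 := 1/2·ρ3
  [ 1  2  0   0  9 ]
  [ 0  1  0   0  4 ]
  [ 0  0  1   0  4 ]
  [ 0  0  0  -2  2 ]
ρ4 := -1/2·ρ4
  [ 1  2  0  0   9 ]
  [ 0  1  0  0   4 ]
  [ 0  0  1  0   4 ]
  [ 0  0  0  1  -1 ]
ρ1 := ρ1 − 2·ρ2
  [ 1  0  0  0   1 ]
  [ 0  1  0  0   4 ]
  [ 0  0  1  0   4 ]
  [ 0  0  0  1  -1 ]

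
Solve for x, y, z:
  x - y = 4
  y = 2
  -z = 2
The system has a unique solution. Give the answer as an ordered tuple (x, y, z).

Form the augmented matrix and row-reduce:
  [ 1  -1   0  |  4 ]
  [ 0   1   0  |  2 ]
  [ 0   0  -1  |  2 ]
r3 → -1·r3
r1 → r1 + r2
Reading off the last column: x = 6, y = 2, z = -2.

(6, 2, -2)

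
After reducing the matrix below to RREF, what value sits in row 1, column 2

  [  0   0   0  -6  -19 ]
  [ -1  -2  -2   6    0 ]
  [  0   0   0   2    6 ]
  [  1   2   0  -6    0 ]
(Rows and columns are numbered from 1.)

ρ1 <-> ρ2
  [ -1  -2  -2   6    0 ]
  [  0   0   0  -6  -19 ]
  [  0   0   0   2    6 ]
  [  1   2   0  -6    0 ]
ρ1 := -1·ρ1
  [ 1  2  2  -6    0 ]
  [ 0  0  0  -6  -19 ]
  [ 0  0  0   2    6 ]
  [ 1  2  0  -6    0 ]
ρ4 := ρ4 − ρ1
  [ 1  2   2  -6    0 ]
  [ 0  0   0  -6  -19 ]
  [ 0  0   0   2    6 ]
  [ 0  0  -2   0    0 ]
ρ2 <-> ρ4
  [ 1  2   2  -6    0 ]
  [ 0  0  -2   0    0 ]
  [ 0  0   0   2    6 ]
  [ 0  0   0  -6  -19 ]
ρ2 := -1/2·ρ2
  [ 1  2  2  -6    0 ]
  [ 0  0  1   0    0 ]
  [ 0  0  0   2    6 ]
  [ 0  0  0  -6  -19 ]
ρ3 := 1/2·ρ3
  [ 1  2  2  -6    0 ]
  [ 0  0  1   0    0 ]
  [ 0  0  0   1    3 ]
  [ 0  0  0  -6  -19 ]
ρ4 := ρ4 + 6·ρ3
  [ 1  2  2  -6   0 ]
  [ 0  0  1   0   0 ]
  [ 0  0  0   1   3 ]
  [ 0  0  0   0  -1 ]
ρ4 := -1·ρ4
  [ 1  2  2  -6  0 ]
  [ 0  0  1   0  0 ]
  [ 0  0  0   1  3 ]
  [ 0  0  0   0  1 ]
ρ3 := ρ3 − 3·ρ4
  [ 1  2  2  -6  0 ]
  [ 0  0  1   0  0 ]
  [ 0  0  0   1  0 ]
  [ 0  0  0   0  1 ]
ρ1 := ρ1 + 6·ρ3
  [ 1  2  2  0  0 ]
  [ 0  0  1  0  0 ]
  [ 0  0  0  1  0 ]
  [ 0  0  0  0  1 ]
ρ1 := ρ1 − 2·ρ2
  [ 1  2  0  0  0 ]
  [ 0  0  1  0  0 ]
  [ 0  0  0  1  0 ]
  [ 0  0  0  0  1 ]

2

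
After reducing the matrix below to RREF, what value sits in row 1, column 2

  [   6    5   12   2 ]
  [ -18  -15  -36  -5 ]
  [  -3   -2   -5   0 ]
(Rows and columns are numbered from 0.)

2

r1 := 1/6·r1
  [   1  5/6    2  1/3 ]
  [ -18  -15  -36   -5 ]
  [  -3   -2   -5    0 ]
r2 := r2 + 18·r1
  [  1  5/6   2  1/3 ]
  [  0    0   0    1 ]
  [ -3   -2  -5    0 ]
r3 := r3 + 3·r1
  [ 1  5/6  2  1/3 ]
  [ 0    0  0    1 ]
  [ 0  1/2  1    1 ]
r2 ↔ r3
  [ 1  5/6  2  1/3 ]
  [ 0  1/2  1    1 ]
  [ 0    0  0    1 ]
r2 := 2·r2
  [ 1  5/6  2  1/3 ]
  [ 0    1  2    2 ]
  [ 0    0  0    1 ]
r2 := r2 − 2·r3
  [ 1  5/6  2  1/3 ]
  [ 0    1  2    0 ]
  [ 0    0  0    1 ]
r1 := r1 − 1/3·r3
  [ 1  5/6  2  0 ]
  [ 0    1  2  0 ]
  [ 0    0  0  1 ]
r1 := r1 − 5/6·r2
  [ 1  0  1/3  0 ]
  [ 0  1    2  0 ]
  [ 0  0    0  1 ]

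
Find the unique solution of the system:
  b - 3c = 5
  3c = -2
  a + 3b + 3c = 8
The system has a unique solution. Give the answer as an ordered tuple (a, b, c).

(1, 3, -2/3)

Form the augmented matrix and row-reduce:
  [ 0  1  -3  |   5 ]
  [ 0  0   3  |  -2 ]
  [ 1  3   3  |   8 ]
Swap R1 and R3.
  [ 1  3   3  |   8 ]
  [ 0  0   3  |  -2 ]
  [ 0  1  -3  |   5 ]
Swap R2 and R3.
  [ 1  3   3  |   8 ]
  [ 0  1  -3  |   5 ]
  [ 0  0   3  |  -2 ]
Multiply R3 by 1/3.
  [ 1  3   3  |     8 ]
  [ 0  1  -3  |     5 ]
  [ 0  0   1  |  -2/3 ]
Add 3 times R3 to R2.
  [ 1  3  3  |     8 ]
  [ 0  1  0  |     3 ]
  [ 0  0  1  |  -2/3 ]
Subtract 3 times R3 from R1.
  [ 1  3  0  |    10 ]
  [ 0  1  0  |     3 ]
  [ 0  0  1  |  -2/3 ]
Subtract 3 times R2 from R1.
  [ 1  0  0  |     1 ]
  [ 0  1  0  |     3 ]
  [ 0  0  1  |  -2/3 ]
Reading off the last column: a = 1, b = 3, c = -2/3.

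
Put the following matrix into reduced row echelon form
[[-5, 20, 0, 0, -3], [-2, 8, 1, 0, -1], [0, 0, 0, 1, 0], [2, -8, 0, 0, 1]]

R1 -> -1/5·R1
  [  1  -4  0  0  3/5 ]
  [ -2   8  1  0   -1 ]
  [  0   0  0  1    0 ]
  [  2  -8  0  0    1 ]
R2 -> R2 + 2·R1
  [ 1  -4  0  0  3/5 ]
  [ 0   0  1  0  1/5 ]
  [ 0   0  0  1    0 ]
  [ 2  -8  0  0    1 ]
R4 -> R4 − 2·R1
  [ 1  -4  0  0   3/5 ]
  [ 0   0  1  0   1/5 ]
  [ 0   0  0  1     0 ]
  [ 0   0  0  0  -1/5 ]
R4 -> -5·R4
  [ 1  -4  0  0  3/5 ]
  [ 0   0  1  0  1/5 ]
  [ 0   0  0  1    0 ]
  [ 0   0  0  0    1 ]
R2 -> R2 − 1/5·R4
  [ 1  -4  0  0  3/5 ]
  [ 0   0  1  0    0 ]
  [ 0   0  0  1    0 ]
  [ 0   0  0  0    1 ]
R1 -> R1 − 3/5·R4
  [ 1  -4  0  0  0 ]
  [ 0   0  1  0  0 ]
  [ 0   0  0  1  0 ]
  [ 0   0  0  0  1 ]

[[1, -4, 0, 0, 0], [0, 0, 1, 0, 0], [0, 0, 0, 1, 0], [0, 0, 0, 0, 1]]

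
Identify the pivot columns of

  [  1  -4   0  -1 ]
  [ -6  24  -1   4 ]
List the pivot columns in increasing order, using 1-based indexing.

1, 3

Add 6 times ρ1 to ρ2.
Multiply ρ2 by -1.
Pivot columns are the columns containing a leading 1.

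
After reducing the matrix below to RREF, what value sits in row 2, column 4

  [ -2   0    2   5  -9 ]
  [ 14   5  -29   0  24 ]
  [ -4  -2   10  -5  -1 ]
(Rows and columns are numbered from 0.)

-7/5

R1 := -1/2·R1
  [  1   0   -1  -5/2  9/2 ]
  [ 14   5  -29     0   24 ]
  [ -4  -2   10    -5   -1 ]
R2 := R2 − 14·R1
  [  1   0   -1  -5/2  9/2 ]
  [  0   5  -15    35  -39 ]
  [ -4  -2   10    -5   -1 ]
R3 := R3 + 4·R1
  [ 1   0   -1  -5/2  9/2 ]
  [ 0   5  -15    35  -39 ]
  [ 0  -2    6   -15   17 ]
R2 := 1/5·R2
  [ 1   0  -1  -5/2    9/2 ]
  [ 0   1  -3     7  -39/5 ]
  [ 0  -2   6   -15     17 ]
R3 := R3 + 2·R2
  [ 1  0  -1  -5/2    9/2 ]
  [ 0  1  -3     7  -39/5 ]
  [ 0  0   0    -1    7/5 ]
R3 := -1·R3
  [ 1  0  -1  -5/2    9/2 ]
  [ 0  1  -3     7  -39/5 ]
  [ 0  0   0     1   -7/5 ]
R2 := R2 − 7·R3
  [ 1  0  -1  -5/2   9/2 ]
  [ 0  1  -3     0     2 ]
  [ 0  0   0     1  -7/5 ]
R1 := R1 + 5/2·R3
  [ 1  0  -1  0     1 ]
  [ 0  1  -3  0     2 ]
  [ 0  0   0  1  -7/5 ]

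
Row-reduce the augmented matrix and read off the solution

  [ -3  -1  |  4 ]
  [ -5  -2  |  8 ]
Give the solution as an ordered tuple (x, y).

(0, -4)

R1 := -1/3·R1
  [  1  1/3  |  -4/3 ]
  [ -5   -2  |     8 ]
R2 := R2 + 5·R1
  [ 1   1/3  |  -4/3 ]
  [ 0  -1/3  |   4/3 ]
R2 := -3·R2
  [ 1  1/3  |  -4/3 ]
  [ 0    1  |    -4 ]
R1 := R1 − 1/3·R2
  [ 1  0  |   0 ]
  [ 0  1  |  -4 ]
Reading off the last column: x = 0, y = -4.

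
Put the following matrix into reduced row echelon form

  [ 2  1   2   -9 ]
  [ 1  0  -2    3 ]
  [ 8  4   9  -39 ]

[[1, 0, 0, -3], [0, 1, 0, 3], [0, 0, 1, -3]]

ρ1 → 1/2·ρ1
  [ 1  1/2   1  -9/2 ]
  [ 1    0  -2     3 ]
  [ 8    4   9   -39 ]
ρ2 → ρ2 − ρ1
  [ 1   1/2   1  -9/2 ]
  [ 0  -1/2  -3  15/2 ]
  [ 8     4   9   -39 ]
ρ3 → ρ3 − 8·ρ1
  [ 1   1/2   1  -9/2 ]
  [ 0  -1/2  -3  15/2 ]
  [ 0     0   1    -3 ]
ρ2 → -2·ρ2
  [ 1  1/2  1  -9/2 ]
  [ 0    1  6   -15 ]
  [ 0    0  1    -3 ]
ρ2 → ρ2 − 6·ρ3
  [ 1  1/2  1  -9/2 ]
  [ 0    1  0     3 ]
  [ 0    0  1    -3 ]
ρ1 → ρ1 − ρ3
  [ 1  1/2  0  -3/2 ]
  [ 0    1  0     3 ]
  [ 0    0  1    -3 ]
ρ1 → ρ1 − 1/2·ρ2
  [ 1  0  0  -3 ]
  [ 0  1  0   3 ]
  [ 0  0  1  -3 ]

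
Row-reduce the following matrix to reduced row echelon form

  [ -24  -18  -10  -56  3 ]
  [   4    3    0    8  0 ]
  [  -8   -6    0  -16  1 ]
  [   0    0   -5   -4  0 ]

[[1, 3/4, 0, 2, 0], [0, 0, 1, 4/5, 0], [0, 0, 0, 0, 1], [0, 0, 0, 0, 0]]

R1 := -1/24·R1
  [  1  3/4  5/12  7/3  -1/8 ]
  [  4    3     0    8     0 ]
  [ -8   -6     0  -16     1 ]
  [  0    0    -5   -4     0 ]
R2 := R2 − 4·R1
  [  1  3/4  5/12   7/3  -1/8 ]
  [  0    0  -5/3  -4/3   1/2 ]
  [ -8   -6     0   -16     1 ]
  [  0    0    -5    -4     0 ]
R3 := R3 + 8·R1
  [ 1  3/4  5/12   7/3  -1/8 ]
  [ 0    0  -5/3  -4/3   1/2 ]
  [ 0    0  10/3   8/3     0 ]
  [ 0    0    -5    -4     0 ]
R2 := -3/5·R2
  [ 1  3/4  5/12  7/3   -1/8 ]
  [ 0    0     1  4/5  -3/10 ]
  [ 0    0  10/3  8/3      0 ]
  [ 0    0    -5   -4      0 ]
R3 := R3 − 10/3·R2
  [ 1  3/4  5/12  7/3   -1/8 ]
  [ 0    0     1  4/5  -3/10 ]
  [ 0    0     0    0      1 ]
  [ 0    0    -5   -4      0 ]
R4 := R4 + 5·R2
  [ 1  3/4  5/12  7/3   -1/8 ]
  [ 0    0     1  4/5  -3/10 ]
  [ 0    0     0    0      1 ]
  [ 0    0     0    0   -3/2 ]
R4 := R4 + 3/2·R3
  [ 1  3/4  5/12  7/3   -1/8 ]
  [ 0    0     1  4/5  -3/10 ]
  [ 0    0     0    0      1 ]
  [ 0    0     0    0      0 ]
R2 := R2 + 3/10·R3
  [ 1  3/4  5/12  7/3  -1/8 ]
  [ 0    0     1  4/5     0 ]
  [ 0    0     0    0     1 ]
  [ 0    0     0    0     0 ]
R1 := R1 + 1/8·R3
  [ 1  3/4  5/12  7/3  0 ]
  [ 0    0     1  4/5  0 ]
  [ 0    0     0    0  1 ]
  [ 0    0     0    0  0 ]
R1 := R1 − 5/12·R2
  [ 1  3/4  0    2  0 ]
  [ 0    0  1  4/5  0 ]
  [ 0    0  0    0  1 ]
  [ 0    0  0    0  0 ]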